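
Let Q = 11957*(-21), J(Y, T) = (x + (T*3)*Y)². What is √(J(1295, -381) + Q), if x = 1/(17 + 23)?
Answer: √3505515694590001/40 ≈ 1.4802e+6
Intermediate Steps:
x = 1/40 ≈ 0.025000
J(Y, T) = (1/40 + 3*T*Y)² (J(Y, T) = (1/40 + (T*3)*Y)² = (1/40 + (3*T)*Y)² = (1/40 + 3*T*Y)²)
Q = -251097
√(J(1295, -381) + Q) = √((1 + 120*(-381)*1295)²/1600 - 251097) = √((1 - 59207400)²/1600 - 251097) = √((1/1600)*(-59207399)² - 251097) = √((1/1600)*3505516096345201 - 251097) = √(3505516096345201/1600 - 251097) = √(3505515694590001/1600) = √3505515694590001/40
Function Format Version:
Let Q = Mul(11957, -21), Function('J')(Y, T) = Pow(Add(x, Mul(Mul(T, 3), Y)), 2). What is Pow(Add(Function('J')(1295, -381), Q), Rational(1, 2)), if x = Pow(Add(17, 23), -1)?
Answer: Mul(Rational(1, 40), Pow(3505515694590001, Rational(1, 2))) ≈ 1.4802e+6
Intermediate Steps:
x = Rational(1, 40) (x = Pow(40, -1) = Rational(1, 40) ≈ 0.025000)
Function('J')(Y, T) = Pow(Add(Rational(1, 40), Mul(3, T, Y)), 2) (Function('J')(Y, T) = Pow(Add(Rational(1, 40), Mul(Mul(T, 3), Y)), 2) = Pow(Add(Rational(1, 40), Mul(Mul(3, T), Y)), 2) = Pow(Add(Rational(1, 40), Mul(3, T, Y)), 2))
Q = -251097
Pow(Add(Function('J')(1295, -381), Q), Rational(1, 2)) = Pow(Add(Mul(Rational(1, 1600), Pow(Add(1, Mul(120, -381, 1295)), 2)), -251097), Rational(1, 2)) = Pow(Add(Mul(Rational(1, 1600), Pow(Add(1, -59207400), 2)), -251097), Rational(1, 2)) = Pow(Add(Mul(Rational(1, 1600), Pow(-59207399, 2)), -251097), Rational(1, 2)) = Pow(Add(Mul(Rational(1, 1600), 3505516096345201), -251097), Rational(1, 2)) = Pow(Add(Rational(3505516096345201, 1600), -251097), Rational(1, 2)) = Pow(Rational(3505515694590001, 1600), Rational(1, 2)) = Mul(Rational(1, 40), Pow(3505515694590001, Rational(1, 2)))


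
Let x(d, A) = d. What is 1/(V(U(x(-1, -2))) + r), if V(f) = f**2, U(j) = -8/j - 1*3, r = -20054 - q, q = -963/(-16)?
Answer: -16/321427 ≈ -4.9778e-5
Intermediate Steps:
q = 963/16 (q = -963*(-1/16) = 963/16 ≈ 60.188)
r = -321827/16 (r = -20054 - 1*963/16 = -20054 - 963/16 = -321827/16 ≈ -20114.)
U(j) = -3 - 8/j (U(j) = -8/j - 3 = -3 - 8/j)
1/(V(U(x(-1, -2))) + r) = 1/((-3 - 8/(-1))**2 - 321827/16) = 1/((-3 - 8*(-1))**2 - 321827/16) = 1/((-3 + 8)**2 - 321827/16) = 1/(5**2 - 321827/16) = 1/(25 - 321827/16) = 1/(-321427/16) = -16/321427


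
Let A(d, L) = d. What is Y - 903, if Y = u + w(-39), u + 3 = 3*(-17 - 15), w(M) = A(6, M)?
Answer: -996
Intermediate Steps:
w(M) = 6
u = -99 (u = -3 + 3*(-17 - 15) = -3 + 3*(-32) = -3 - 96 = -99)
Y = -93 (Y = -99 + 6 = -93)
Y - 903 = -93 - 903 = -996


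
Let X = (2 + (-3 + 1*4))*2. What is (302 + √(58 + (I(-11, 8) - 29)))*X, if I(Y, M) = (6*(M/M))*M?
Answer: 1812 + 6*√77 ≈ 1864.7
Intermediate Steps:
I(Y, M) = 6*M (I(Y, M) = (6*1)*M = 6*M)
X = 6 (X = (2 + (-3 + 4))*2 = (2 + 1)*2 = 3*2 = 6)
(302 + √(58 + (I(-11, 8) - 29)))*X = (302 + √(58 + (6*8 - 29)))*6 = (302 + √(58 + (48 - 29)))*6 = (302 + √(58 + 19))*6 = (302 + √77)*6 = 1812 + 6*√77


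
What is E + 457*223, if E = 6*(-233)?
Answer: 100513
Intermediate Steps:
E = -1398
E + 457*223 = -1398 + 457*223 = -1398 + 101911 = 100513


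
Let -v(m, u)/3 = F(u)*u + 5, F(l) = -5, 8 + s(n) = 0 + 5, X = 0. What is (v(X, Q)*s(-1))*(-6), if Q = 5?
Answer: 1080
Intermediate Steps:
s(n) = -3 (s(n) = -8 + (0 + 5) = -8 + 5 = -3)
v(m, u) = -15 + 15*u (v(m, u) = -3*(-5*u + 5) = -3*(5 - 5*u) = -15 + 15*u)
(v(X, Q)*s(-1))*(-6) = ((-15 + 15*5)*(-3))*(-6) = ((-15 + 75)*(-3))*(-6) = (60*(-3))*(-6) = -180*(-6) = 1080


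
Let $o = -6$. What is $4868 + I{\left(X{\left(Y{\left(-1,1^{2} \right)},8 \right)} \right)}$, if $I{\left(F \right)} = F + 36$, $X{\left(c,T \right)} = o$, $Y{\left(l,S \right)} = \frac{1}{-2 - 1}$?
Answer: $4898$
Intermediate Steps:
$Y{\left(l,S \right)} = - \frac{1}{3}$ ($Y{\left(l,S \right)} = \frac{1}{-3} = - \frac{1}{3}$)
$X{\left(c,T \right)} = -6$
$I{\left(F \right)} = 36 + F$
$4868 + I{\left(X{\left(Y{\left(-1,1^{2} \right)},8 \right)} \right)} = 4868 + \left(36 - 6\right) = 4868 + 30 = 4898$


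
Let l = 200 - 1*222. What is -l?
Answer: 22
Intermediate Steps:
l = -22 (l = 200 - 222 = -22)
-l = -1*(-22) = 22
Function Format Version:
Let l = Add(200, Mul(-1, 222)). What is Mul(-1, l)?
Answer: 22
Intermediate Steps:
l = -22 (l = Add(200, -222) = -22)
Mul(-1, l) = Mul(-1, -22) = 22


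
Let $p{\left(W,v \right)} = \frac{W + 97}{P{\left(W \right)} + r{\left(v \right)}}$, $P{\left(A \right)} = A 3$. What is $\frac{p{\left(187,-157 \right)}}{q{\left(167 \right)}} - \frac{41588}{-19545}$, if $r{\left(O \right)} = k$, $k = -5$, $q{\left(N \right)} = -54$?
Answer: $\frac{103590611}{48901590} \approx 2.1183$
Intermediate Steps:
$r{\left(O \right)} = -5$
$P{\left(A \right)} = 3 A$
$p{\left(W,v \right)} = \frac{97 + W}{-5 + 3 W}$ ($p{\left(W,v \right)} = \frac{W + 97}{3 W - 5} = \frac{97 + W}{-5 + 3 W}$)
$\frac{p{\left(187,-157 \right)}}{q{\left(167 \right)}} - \frac{41588}{-19545} = \frac{\frac{1}{-5 + 3 \cdot 187} \left(97 + 187\right)}{-54} - \frac{41588}{-19545} = \frac{1}{-5 + 561} \cdot 284 \left(- \frac{1}{54}\right) - - \frac{41588}{19545} = \frac{1}{556} \cdot 284 \left(- \frac{1}{54}\right) + \frac{41588}{19545} = \frac{71}{139} \left(- \frac{1}{54}\right) + \frac{41588}{19545} = - \frac{71}{7506} + \frac{41588}{19545} = \frac{103590611}{48901590}$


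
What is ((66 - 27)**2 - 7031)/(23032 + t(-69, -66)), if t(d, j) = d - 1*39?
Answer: -2755/11462 ≈ -0.24036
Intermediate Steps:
t(d, j) = -39 + d (t(d, j) = d - 39 = -39 + d)
((66 - 27)**2 - 7031)/(23032 + t(-69, -66)) = ((66 - 27)**2 - 7031)/(23032 + (-39 - 69)) = (39**2 - 7031)/(23032 - 108) = (1521 - 7031)/22924 = -5510*1/22924 = -2755/11462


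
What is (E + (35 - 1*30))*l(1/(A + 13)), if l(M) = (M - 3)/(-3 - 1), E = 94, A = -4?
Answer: 143/2 ≈ 71.500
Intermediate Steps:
l(M) = ¾ - M/4 (l(M) = (-3 + M)/(-4) = (-3 + M)*(-¼) = ¾ - M/4)
(E + (35 - 1*30))*l(1/(A + 13)) = (94 + (35 - 1*30))*(¾ - 1/(4*(-4 + 13))) = (94 + (35 - 30))*(¾ - ¼/9) = (94 + 5)*(¾ - ¼*⅑) = 99*(¾ - 1/36) = 99*(13/18) = 143/2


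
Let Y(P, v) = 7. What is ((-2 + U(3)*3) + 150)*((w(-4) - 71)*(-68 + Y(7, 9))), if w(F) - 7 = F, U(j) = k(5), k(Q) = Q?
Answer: 676124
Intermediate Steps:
U(j) = 5
w(F) = 7 + F
((-2 + U(3)*3) + 150)*((w(-4) - 71)*(-68 + Y(7, 9))) = ((-2 + 5*3) + 150)*(((7 - 4) - 71)*(-68 + 7)) = ((-2 + 15) + 150)*((3 - 71)*(-61)) = (13 + 150)*(-68*(-61)) = 163*4148 = 676124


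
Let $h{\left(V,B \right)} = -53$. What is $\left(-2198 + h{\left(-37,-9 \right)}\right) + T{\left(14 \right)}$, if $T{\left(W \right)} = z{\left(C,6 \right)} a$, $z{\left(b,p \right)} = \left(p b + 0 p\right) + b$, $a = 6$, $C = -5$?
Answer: $-2461$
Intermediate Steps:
$z{\left(b,p \right)} = b + b p$ ($z{\left(b,p \right)} = \left(b p + 0\right) + b = b p + b = b + b p$)
$T{\left(W \right)} = -210$ ($T{\left(W \right)} = - 5 \left(1 + 6\right) 6 = \left(-5\right) 7 \cdot 6 = \left(-35\right) 6 = -210$)
$\left(-2198 + h{\left(-37,-9 \right)}\right) + T{\left(14 \right)} = \left(-2198 - 53\right) - 210 = -2251 - 210 = -2461$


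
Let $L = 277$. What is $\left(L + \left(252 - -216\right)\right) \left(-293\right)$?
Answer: $-218285$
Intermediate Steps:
$\left(L + \left(252 - -216\right)\right) \left(-293\right) = \left(277 + \left(252 - -216\right)\right) \left(-293\right) = \left(277 + \left(252 + 216\right)\right) \left(-293\right) = \left(277 + 468\right) \left(-293\right) = 745 \left(-293\right) = -218285$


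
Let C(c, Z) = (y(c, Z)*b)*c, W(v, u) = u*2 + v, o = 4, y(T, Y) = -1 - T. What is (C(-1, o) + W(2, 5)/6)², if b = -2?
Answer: 4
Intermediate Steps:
W(v, u) = v + 2*u (W(v, u) = 2*u + v = v + 2*u)
C(c, Z) = c*(2 + 2*c) (C(c, Z) = ((-1 - c)*(-2))*c = (2 + 2*c)*c = c*(2 + 2*c))
(C(-1, o) + W(2, 5)/6)² = (2*(-1)*(1 - 1) + (2 + 2*5)/6)² = (2*(-1)*0 + (2 + 10)*(⅙))² = (0 + 12*(⅙))² = (0 + 2)² = 2² = 4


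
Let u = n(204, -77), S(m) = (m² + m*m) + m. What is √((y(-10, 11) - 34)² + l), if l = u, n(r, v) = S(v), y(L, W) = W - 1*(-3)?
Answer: √12181 ≈ 110.37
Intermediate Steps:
y(L, W) = 3 + W (y(L, W) = W + 3 = 3 + W)
S(m) = m + 2*m² (S(m) = (m² + m²) + m = 2*m² + m = m + 2*m²)
n(r, v) = v*(1 + 2*v)
u = 11781 (u = -77*(1 + 2*(-77)) = -77*(1 - 154) = -77*(-153) = 11781)
l = 11781
√((y(-10, 11) - 34)² + l) = √(((3 + 11) - 34)² + 11781) = √((14 - 34)² + 11781) = √((-20)² + 11781) = √(400 + 11781) = √12181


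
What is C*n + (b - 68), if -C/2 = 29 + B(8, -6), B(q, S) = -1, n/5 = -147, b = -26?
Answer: 41066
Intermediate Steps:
n = -735 (n = 5*(-147) = -735)
C = -56 (C = -2*(29 - 1) = -2*28 = -56)
C*n + (b - 68) = -56*(-735) + (-26 - 68) = 41160 - 94 = 41066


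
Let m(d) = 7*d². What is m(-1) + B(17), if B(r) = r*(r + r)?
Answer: 585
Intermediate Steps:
B(r) = 2*r² (B(r) = r*(2*r) = 2*r²)
m(-1) + B(17) = 7*(-1)² + 2*17² = 7*1 + 2*289 = 7 + 578 = 585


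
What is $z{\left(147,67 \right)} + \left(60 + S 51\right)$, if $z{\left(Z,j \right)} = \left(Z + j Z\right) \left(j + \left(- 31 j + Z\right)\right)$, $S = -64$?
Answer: $-18625752$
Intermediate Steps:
$z{\left(Z,j \right)} = \left(Z - 30 j\right) \left(Z + Z j\right)$ ($z{\left(Z,j \right)} = \left(Z + Z j\right) \left(j + \left(Z - 31 j\right)\right) = \left(Z + Z j\right) \left(Z - 30 j\right) = \left(Z - 30 j\right) \left(Z + Z j\right)$)
$z{\left(147,67 \right)} + \left(60 + S 51\right) = 147 \left(147 - 2010 - 30 \cdot 67^{2} + 147 \cdot 67\right) + \left(60 - 3264\right) = 147 \left(147 - 2010 - 134670 + 9849\right) + \left(60 - 3264\right) = 147 \left(147 - 2010 - 134670 + 9849\right) - 3204 = 147 \left(-126684\right) - 3204 = -18622548 - 3204 = -18625752$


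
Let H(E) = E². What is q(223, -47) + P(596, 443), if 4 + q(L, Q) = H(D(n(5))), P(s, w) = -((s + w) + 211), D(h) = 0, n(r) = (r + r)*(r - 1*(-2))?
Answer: -1254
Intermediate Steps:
n(r) = 2*r*(2 + r) (n(r) = (2*r)*(r + 2) = (2*r)*(2 + r) = 2*r*(2 + r))
P(s, w) = -211 - s - w (P(s, w) = -(211 + s + w) = -211 - s - w)
q(L, Q) = -4 (q(L, Q) = -4 + 0² = -4 + 0 = -4)
q(223, -47) + P(596, 443) = -4 + (-211 - 1*596 - 1*443) = -4 + (-211 - 596 - 443) = -4 - 1250 = -1254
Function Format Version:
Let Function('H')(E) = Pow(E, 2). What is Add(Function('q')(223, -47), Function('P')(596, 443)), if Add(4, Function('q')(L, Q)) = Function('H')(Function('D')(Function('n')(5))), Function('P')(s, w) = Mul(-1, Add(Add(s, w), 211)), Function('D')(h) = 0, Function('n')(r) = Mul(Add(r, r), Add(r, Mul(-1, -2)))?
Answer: -1254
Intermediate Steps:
Function('n')(r) = Mul(2, r, Add(2, r)) (Function('n')(r) = Mul(Mul(2, r), Add(r, 2)) = Mul(Mul(2, r), Add(2, r)) = Mul(2, r, Add(2, r)))
Function('P')(s, w) = Add(-211, Mul(-1, s), Mul(-1, w)) (Function('P')(s, w) = Mul(-1, Add(211, s, w)) = Add(-211, Mul(-1, s), Mul(-1, w)))
Function('q')(L, Q) = -4 (Function('q')(L, Q) = Add(-4, Pow(0, 2)) = Add(-4, 0) = -4)
Add(Function('q')(223, -47), Function('P')(596, 443)) = Add(-4, Add(-211, Mul(-1, 596), Mul(-1, 443))) = Add(-4, Add(-211, -596, -443)) = Add(-4, -1250) = -1254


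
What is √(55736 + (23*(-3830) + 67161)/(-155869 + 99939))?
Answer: 3*√19372507713930/55930 ≈ 236.09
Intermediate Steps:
√(55736 + (23*(-3830) + 67161)/(-155869 + 99939)) = √(55736 + (-88090 + 67161)/(-55930)) = √(55736 - 20929*(-1/55930)) = √(55736 + 20929/55930) = √(3117335409/55930) = 3*√19372507713930/55930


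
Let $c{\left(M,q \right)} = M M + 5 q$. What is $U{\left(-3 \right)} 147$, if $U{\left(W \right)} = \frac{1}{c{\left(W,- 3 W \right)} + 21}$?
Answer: $\frac{49}{25} \approx 1.96$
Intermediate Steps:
$c{\left(M,q \right)} = M^{2} + 5 q$
$U{\left(W \right)} = \frac{1}{21 + W^{2} - 15 W}$ ($U{\left(W \right)} = \frac{1}{\left(W^{2} + 5 \left(- 3 W\right)\right) + 21} = \frac{1}{\left(W^{2} - 15 W\right) + 21} = \frac{1}{21 + W^{2} - 15 W}$)
$U{\left(-3 \right)} 147 = \frac{1}{21 + \left(-3\right)^{2} - -45} \cdot 147 = \frac{1}{21 + 9 + 45} \cdot 147 = \frac{1}{75} \cdot 147 = \frac{49}{25}$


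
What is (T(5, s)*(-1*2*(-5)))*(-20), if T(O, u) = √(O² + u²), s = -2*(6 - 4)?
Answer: -200*√41 ≈ -1280.6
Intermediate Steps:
s = -4 (s = -2*2 = -4)
(T(5, s)*(-1*2*(-5)))*(-20) = (√(5² + (-4)²)*(-1*2*(-5)))*(-20) = (√(25 + 16)*(-2*(-5)))*(-20) = (√41*10)*(-20) = (10*√41)*(-20) = -200*√41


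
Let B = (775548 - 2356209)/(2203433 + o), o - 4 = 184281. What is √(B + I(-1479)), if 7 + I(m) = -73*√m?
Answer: √(-23037754 - 219493188*I*√1479)/1734 ≈ 37.415 - 37.517*I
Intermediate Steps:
o = 184285 (o = 4 + 184281 = 184285)
B = -58543/88434 (B = (775548 - 2356209)/(2203433 + 184285) = -1580661/2387718 = -1580661*1/2387718 = -58543/88434 ≈ -0.66200)
I(m) = -7 - 73*√m
√(B + I(-1479)) = √(-58543/88434 + (-7 - 73*I*√1479)) = √(-677581/88434 - 73*I*√1479)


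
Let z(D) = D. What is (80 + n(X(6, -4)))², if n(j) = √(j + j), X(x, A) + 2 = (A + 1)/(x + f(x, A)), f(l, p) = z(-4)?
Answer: (80 + I*√7)² ≈ 6393.0 + 423.32*I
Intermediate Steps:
f(l, p) = -4
X(x, A) = -2 + (1 + A)/(-4 + x) (X(x, A) = -2 + (A + 1)/(x - 4) = -2 + (1 + A)/(-4 + x))
n(j) = √2*√j (n(j) = √(2*j) = √2*√j)
(80 + n(X(6, -4)))² = (80 + √2*√((9 - 4 - 2*6)/(-4 + 6)))² = (80 + √2*√((9 - 4 - 12)/2))² = (80 + √2*√((½)*(-7)))² = (80 + √2*√(-7/2))² = (80 + √2*(I*√14/2))² = (80 + I*√7)²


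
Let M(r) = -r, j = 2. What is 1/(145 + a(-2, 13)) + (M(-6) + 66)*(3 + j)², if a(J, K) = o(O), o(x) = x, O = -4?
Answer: 253801/141 ≈ 1800.0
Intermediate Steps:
a(J, K) = -4
1/(145 + a(-2, 13)) + (M(-6) + 66)*(3 + j)² = 1/(145 - 4) + (-1*(-6) + 66)*(3 + 2)² = 1/141 + (6 + 66)*5² = 1/141 + 72*25 = 1/141 + 1800 = 253801/141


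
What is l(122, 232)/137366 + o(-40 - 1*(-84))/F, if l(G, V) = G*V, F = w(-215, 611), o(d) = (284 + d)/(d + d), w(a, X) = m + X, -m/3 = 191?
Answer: 8731539/28709494 ≈ 0.30413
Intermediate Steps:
m = -573 (m = -3*191 = -573)
w(a, X) = -573 + X
o(d) = (284 + d)/(2*d) (o(d) = (284 + d)/((2*d)) = (284 + d)*(1/(2*d)) = (284 + d)/(2*d))
F = 38 (F = -573 + 611 = 38)
l(122, 232)/137366 + o(-40 - 1*(-84))/F = (122*232)/137366 + ((284 + (-40 - 1*(-84)))/(2*(-40 - 1*(-84))))/38 = 28304*(1/137366) + ((284 + (-40 + 84))/(2*(-40 + 84)))*(1/38) = 14152/68683 + ((1/2)*(284 + 44)/44)*(1/38) = 14152/68683 + ((1/2)*(1/44)*328)*(1/38) = 14152/68683 + (41/11)*(1/38) = 14152/68683 + 41/418 = 8731539/28709494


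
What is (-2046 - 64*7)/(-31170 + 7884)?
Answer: 1247/11643 ≈ 0.10710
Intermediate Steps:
(-2046 - 64*7)/(-31170 + 7884) = (-2046 - 448)/(-23286) = -2494*(-1/23286) = 1247/11643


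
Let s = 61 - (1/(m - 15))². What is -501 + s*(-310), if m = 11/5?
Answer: -39749853/2048 ≈ -19409.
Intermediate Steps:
m = 11/5 (m = 11*(⅕) = 11/5 ≈ 2.2000)
s = 249831/4096 (s = 61 - (1/(11/5 - 15))² = 61 - (1/(-64/5))² = 61 - (-5/64)² = 61 - 1*25/4096 = 61 - 25/4096 = 249831/4096 ≈ 60.994)
-501 + s*(-310) = -501 + (249831/4096)*(-310) = -501 - 38723805/2048 = -39749853/2048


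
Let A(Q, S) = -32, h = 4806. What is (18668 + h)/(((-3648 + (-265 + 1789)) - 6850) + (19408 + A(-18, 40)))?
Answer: 11737/5201 ≈ 2.2567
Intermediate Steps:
(18668 + h)/(((-3648 + (-265 + 1789)) - 6850) + (19408 + A(-18, 40))) = (18668 + 4806)/(((-3648 + (-265 + 1789)) - 6850) + (19408 - 32)) = 23474/(((-3648 + 1524) - 6850) + 19376) = 23474/((-2124 - 6850) + 19376) = 23474/(-8974 + 19376) = 23474/10402 = 23474*(1/10402) = 11737/5201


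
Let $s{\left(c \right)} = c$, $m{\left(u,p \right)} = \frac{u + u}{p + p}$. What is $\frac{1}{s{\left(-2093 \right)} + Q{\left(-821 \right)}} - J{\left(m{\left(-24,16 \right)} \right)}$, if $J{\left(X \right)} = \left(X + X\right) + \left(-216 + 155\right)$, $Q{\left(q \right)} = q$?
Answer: $\frac{186495}{2914} \approx 64.0$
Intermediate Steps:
$m{\left(u,p \right)} = \frac{u}{p}$ ($m{\left(u,p \right)} = \frac{2 u}{2 p} = 2 u \frac{1}{2 p} = \frac{u}{p}$)
$J{\left(X \right)} = -61 + 2 X$ ($J{\left(X \right)} = 2 X - 61 = -61 + 2 X$)
$\frac{1}{s{\left(-2093 \right)} + Q{\left(-821 \right)}} - J{\left(m{\left(-24,16 \right)} \right)} = \frac{1}{-2093 - 821} - \left(-61 + 2 \left(- \frac{24}{16}\right)\right) = \frac{1}{-2914} - \left(-61 + 2 \left(\left(-24\right) \frac{1}{16}\right)\right) = - \frac{1}{2914} - \left(-61 + 2 \left(- \frac{3}{2}\right)\right) = - \frac{1}{2914} - \left(-61 - 3\right) = - \frac{1}{2914} - -64 = - \frac{1}{2914} + 64 = \frac{186495}{2914}$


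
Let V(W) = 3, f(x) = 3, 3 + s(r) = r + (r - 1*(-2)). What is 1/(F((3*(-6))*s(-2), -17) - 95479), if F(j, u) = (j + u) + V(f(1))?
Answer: -1/95403 ≈ -1.0482e-5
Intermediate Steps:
s(r) = -1 + 2*r (s(r) = -3 + (r + (r - 1*(-2))) = -3 + (r + (r + 2)) = -3 + (r + (2 + r)) = -3 + (2 + 2*r) = -1 + 2*r)
F(j, u) = 3 + j + u (F(j, u) = (j + u) + 3 = 3 + j + u)
1/(F((3*(-6))*s(-2), -17) - 95479) = 1/((3 + (3*(-6))*(-1 + 2*(-2)) - 17) - 95479) = 1/((3 - 18*(-1 - 4) - 17) - 95479) = 1/((3 - 18*(-5) - 17) - 95479) = 1/((3 + 90 - 17) - 95479) = 1/(76 - 95479) = 1/(-95403) = -1/95403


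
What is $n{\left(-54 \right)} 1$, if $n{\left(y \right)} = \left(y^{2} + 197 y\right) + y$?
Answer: $-7776$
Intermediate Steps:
$n{\left(y \right)} = y^{2} + 198 y$
$n{\left(-54 \right)} 1 = - 54 \left(198 - 54\right) 1 = \left(-54\right) 144 \cdot 1 = \left(-7776\right) 1 = -7776$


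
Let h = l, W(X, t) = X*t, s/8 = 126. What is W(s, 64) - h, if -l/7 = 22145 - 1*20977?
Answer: 72688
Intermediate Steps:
s = 1008 (s = 8*126 = 1008)
l = -8176 (l = -7*(22145 - 1*20977) = -7*(22145 - 20977) = -7*1168 = -8176)
h = -8176
W(s, 64) - h = 1008*64 - 1*(-8176) = 64512 + 8176 = 72688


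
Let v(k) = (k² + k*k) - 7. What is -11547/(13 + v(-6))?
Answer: -3849/26 ≈ -148.04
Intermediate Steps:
v(k) = -7 + 2*k² (v(k) = (k² + k²) - 7 = 2*k² - 7 = -7 + 2*k²)
-11547/(13 + v(-6)) = -11547/(13 + (-7 + 2*(-6)²)) = -11547/(13 + (-7 + 2*36)) = -11547/(13 + (-7 + 72)) = -11547/(13 + 65) = -11547/78 = -11547*1/78 = -3849/26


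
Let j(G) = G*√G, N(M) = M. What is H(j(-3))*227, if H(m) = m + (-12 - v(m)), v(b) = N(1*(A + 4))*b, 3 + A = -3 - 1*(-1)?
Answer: -2724 - 1362*I*√3 ≈ -2724.0 - 2359.1*I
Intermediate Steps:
A = -5 (A = -3 + (-3 - 1*(-1)) = -3 + (-3 + 1) = -3 - 2 = -5)
j(G) = G^(3/2)
v(b) = -b (v(b) = (1*(-5 + 4))*b = (1*(-1))*b = -b)
H(m) = -12 + 2*m (H(m) = m + (-12 - (-1)*m) = m + (-12 + m) = -12 + 2*m)
H(j(-3))*227 = (-12 + 2*(-3)^(3/2))*227 = (-12 + 2*(-3*I*√3))*227 = (-12 - 6*I*√3)*227 = -2724 - 1362*I*√3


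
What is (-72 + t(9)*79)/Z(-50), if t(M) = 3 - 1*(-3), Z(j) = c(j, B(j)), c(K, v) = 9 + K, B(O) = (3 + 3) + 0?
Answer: -402/41 ≈ -9.8049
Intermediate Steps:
B(O) = 6 (B(O) = 6 + 0 = 6)
Z(j) = 9 + j
t(M) = 6 (t(M) = 3 + 3 = 6)
(-72 + t(9)*79)/Z(-50) = (-72 + 6*79)/(9 - 50) = (-72 + 474)/(-41) = 402*(-1/41) = -402/41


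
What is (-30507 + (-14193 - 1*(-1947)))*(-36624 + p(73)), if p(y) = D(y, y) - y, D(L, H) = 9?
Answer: 1568522064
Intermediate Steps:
p(y) = 9 - y
(-30507 + (-14193 - 1*(-1947)))*(-36624 + p(73)) = (-30507 + (-14193 - 1*(-1947)))*(-36624 + (9 - 1*73)) = (-30507 + (-14193 + 1947))*(-36624 + (9 - 73)) = (-30507 - 12246)*(-36624 - 64) = -42753*(-36688) = 1568522064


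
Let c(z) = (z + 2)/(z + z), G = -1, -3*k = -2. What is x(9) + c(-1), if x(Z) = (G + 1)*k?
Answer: -½ ≈ -0.50000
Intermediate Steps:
k = ⅔ (k = -⅓*(-2) = ⅔ ≈ 0.66667)
x(Z) = 0 (x(Z) = (-1 + 1)*(⅔) = 0*(⅔) = 0)
c(z) = (2 + z)/(2*z) (c(z) = (2 + z)/((2*z)) = (2 + z)*(1/(2*z)) = (2 + z)/(2*z))
x(9) + c(-1) = 0 + (½)*(2 - 1)/(-1) = 0 + (½)*(-1)*1 = 0 - ½ = -½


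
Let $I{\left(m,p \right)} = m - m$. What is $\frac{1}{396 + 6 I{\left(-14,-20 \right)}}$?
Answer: $\frac{1}{396} \approx 0.0025253$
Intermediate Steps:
$I{\left(m,p \right)} = 0$
$\frac{1}{396 + 6 I{\left(-14,-20 \right)}} = \frac{1}{396 + 6 \cdot 0} = \frac{1}{396 + 0} = \frac{1}{396}$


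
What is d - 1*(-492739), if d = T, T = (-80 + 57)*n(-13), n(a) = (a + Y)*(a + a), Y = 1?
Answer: 485563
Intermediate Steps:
n(a) = 2*a*(1 + a) (n(a) = (a + 1)*(a + a) = (1 + a)*(2*a) = 2*a*(1 + a))
T = -7176 (T = (-80 + 57)*(2*(-13)*(1 - 13)) = -46*(-13)*(-12) = -23*312 = -7176)
d = -7176
d - 1*(-492739) = -7176 - 1*(-492739) = -7176 + 492739 = 485563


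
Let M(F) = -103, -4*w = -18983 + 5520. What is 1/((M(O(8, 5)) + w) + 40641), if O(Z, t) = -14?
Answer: 4/175615 ≈ 2.2777e-5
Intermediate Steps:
w = 13463/4 (w = -(-18983 + 5520)/4 = -¼*(-13463) = 13463/4 ≈ 3365.8)
1/((M(O(8, 5)) + w) + 40641) = 1/((-103 + 13463/4) + 40641) = 1/(13051/4 + 40641) = 1/(175615/4) = 4/175615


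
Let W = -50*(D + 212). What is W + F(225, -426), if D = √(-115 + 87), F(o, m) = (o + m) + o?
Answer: -10576 - 100*I*√7 ≈ -10576.0 - 264.58*I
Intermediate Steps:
F(o, m) = m + 2*o (F(o, m) = (m + o) + o = m + 2*o)
D = 2*I*√7 (D = √(-28) = 2*I*√7 ≈ 5.2915*I)
W = -10600 - 100*I*√7 (W = -50*(2*I*√7 + 212) = -50*(212 + 2*I*√7) = -10600 - 100*I*√7 ≈ -10600.0 - 264.58*I)
W + F(225, -426) = (-10600 - 100*I*√7) + (-426 + 2*225) = (-10600 - 100*I*√7) + (-426 + 450) = (-10600 - 100*I*√7) + 24 = -10576 - 100*I*√7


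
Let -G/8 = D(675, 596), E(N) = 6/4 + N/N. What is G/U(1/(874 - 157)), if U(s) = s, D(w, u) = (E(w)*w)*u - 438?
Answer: -5766469632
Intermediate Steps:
E(N) = 5/2 (E(N) = 6*(¼) + 1 = 3/2 + 1 = 5/2)
D(w, u) = -438 + 5*u*w/2 (D(w, u) = (5*w/2)*u - 438 = 5*u*w/2 - 438 = -438 + 5*u*w/2)
G = -8042496 (G = -8*(-438 + (5/2)*596*675) = -8*(-438 + 1005750) = -8*1005312 = -8042496)
G/U(1/(874 - 157)) = -8042496/(1/(874 - 157)) = -8042496/(1/717) = -8042496/1/717 = -8042496*717 = -5766469632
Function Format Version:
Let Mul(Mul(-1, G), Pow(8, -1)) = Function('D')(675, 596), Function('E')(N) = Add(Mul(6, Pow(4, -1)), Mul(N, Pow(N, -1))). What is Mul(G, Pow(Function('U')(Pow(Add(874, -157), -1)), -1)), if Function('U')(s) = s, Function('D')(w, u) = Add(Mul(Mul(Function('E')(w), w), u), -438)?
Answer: -5766469632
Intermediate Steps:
Function('E')(N) = Rational(5, 2) (Function('E')(N) = Add(Mul(6, Rational(1, 4)), 1) = Add(Rational(3, 2), 1) = Rational(5, 2))
Function('D')(w, u) = Add(-438, Mul(Rational(5, 2), u, w)) (Function('D')(w, u) = Add(Mul(Mul(Rational(5, 2), w), u), -438) = Add(Mul(Rational(5, 2), u, w), -438) = Add(-438, Mul(Rational(5, 2), u, w)))
G = -8042496 (G = Mul(-8, Add(-438, Mul(Rational(5, 2), 596, 675))) = Mul(-8, Add(-438, 1005750)) = Mul(-8, 1005312) = -8042496)
Mul(G, Pow(Function('U')(Pow(Add(874, -157), -1)), -1)) = Mul(-8042496, Pow(Pow(Add(874, -157), -1), -1)) = Mul(-8042496, Pow(Pow(717, -1), -1)) = Mul(-8042496, Pow(Rational(1, 717), -1)) = Mul(-8042496, 717) = -5766469632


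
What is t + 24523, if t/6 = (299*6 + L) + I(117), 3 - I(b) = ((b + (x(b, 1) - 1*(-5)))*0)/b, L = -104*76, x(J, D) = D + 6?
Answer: -12119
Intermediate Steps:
x(J, D) = 6 + D
L = -7904
I(b) = 3 (I(b) = 3 - (b + ((6 + 1) - 1*(-5)))*0/b = 3 - (b + (7 + 5))*0/b = 3 - (b + 12)*0/b = 3 - (12 + b)*0/b = 3 - 0/b = 3 - 1*0 = 3 + 0 = 3)
t = -36642 (t = 6*((299*6 - 7904) + 3) = 6*((1794 - 7904) + 3) = 6*(-6110 + 3) = 6*(-6107) = -36642)
t + 24523 = -36642 + 24523 = -12119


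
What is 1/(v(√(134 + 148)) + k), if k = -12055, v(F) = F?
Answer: -12055/145322743 - √282/145322743 ≈ -8.3069e-5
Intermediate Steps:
1/(v(√(134 + 148)) + k) = 1/(√(134 + 148) - 12055) = 1/(√282 - 12055) = 1/(-12055 + √282)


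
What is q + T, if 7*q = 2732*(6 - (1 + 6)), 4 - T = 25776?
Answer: -183136/7 ≈ -26162.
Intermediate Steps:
T = -25772 (T = 4 - 1*25776 = 4 - 25776 = -25772)
q = -2732/7 (q = (2732*(6 - (1 + 6)))/7 = (2732*(6 - 1*7))/7 = (2732*(6 - 7))/7 = (2732*(-1))/7 = (⅐)*(-2732) = -2732/7 ≈ -390.29)
q + T = -2732/7 - 25772 = -183136/7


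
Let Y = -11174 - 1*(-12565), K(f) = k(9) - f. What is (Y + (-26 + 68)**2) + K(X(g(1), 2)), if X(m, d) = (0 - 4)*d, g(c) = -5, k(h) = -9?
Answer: 3154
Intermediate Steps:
X(m, d) = -4*d
K(f) = -9 - f
Y = 1391 (Y = -11174 + 12565 = 1391)
(Y + (-26 + 68)**2) + K(X(g(1), 2)) = (1391 + (-26 + 68)**2) + (-9 - (-4)*2) = (1391 + 42**2) + (-9 - 1*(-8)) = (1391 + 1764) + (-9 + 8) = 3155 - 1 = 3154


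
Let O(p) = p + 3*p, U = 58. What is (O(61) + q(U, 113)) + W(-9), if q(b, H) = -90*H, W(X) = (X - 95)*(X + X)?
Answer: -8054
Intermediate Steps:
W(X) = 2*X*(-95 + X) (W(X) = (-95 + X)*(2*X) = 2*X*(-95 + X))
O(p) = 4*p
(O(61) + q(U, 113)) + W(-9) = (4*61 - 90*113) + 2*(-9)*(-95 - 9) = (244 - 10170) + 2*(-9)*(-104) = -9926 + 1872 = -8054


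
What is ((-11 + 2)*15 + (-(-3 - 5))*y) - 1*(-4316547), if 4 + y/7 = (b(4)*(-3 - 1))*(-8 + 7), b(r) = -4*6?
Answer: 4310812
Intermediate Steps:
b(r) = -24
y = -700 (y = -28 + 7*((-24*(-3 - 1))*(-8 + 7)) = -28 + 7*(-24*(-4)*(-1)) = -28 + 7*(96*(-1)) = -28 + 7*(-96) = -28 - 672 = -700)
((-11 + 2)*15 + (-(-3 - 5))*y) - 1*(-4316547) = ((-11 + 2)*15 - (-3 - 5)*(-700)) - 1*(-4316547) = (-9*15 - 1*(-8)*(-700)) + 4316547 = (-135 + 8*(-700)) + 4316547 = (-135 - 5600) + 4316547 = -5735 + 4316547 = 4310812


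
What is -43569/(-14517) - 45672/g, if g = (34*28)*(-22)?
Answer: 1989305/383894 ≈ 5.1819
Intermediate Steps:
g = -20944 (g = 952*(-22) = -20944)
-43569/(-14517) - 45672/g = -43569/(-14517) - 45672/(-20944) = -43569*(-1/14517) - 45672*(-1/20944) = 4841/1613 + 519/238 = 1989305/383894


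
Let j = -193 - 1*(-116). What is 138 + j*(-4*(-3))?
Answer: -786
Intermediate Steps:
j = -77 (j = -193 + 116 = -77)
138 + j*(-4*(-3)) = 138 - (-308)*(-3) = 138 - 77*12 = 138 - 924 = -786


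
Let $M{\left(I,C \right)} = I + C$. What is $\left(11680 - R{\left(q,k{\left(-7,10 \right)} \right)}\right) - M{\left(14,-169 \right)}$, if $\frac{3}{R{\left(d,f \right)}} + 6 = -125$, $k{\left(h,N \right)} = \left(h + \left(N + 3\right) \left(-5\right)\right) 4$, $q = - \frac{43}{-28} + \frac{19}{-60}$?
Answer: $\frac{1550388}{131} \approx 11835.0$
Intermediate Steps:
$q = \frac{128}{105}$ ($q = \left(-43\right) \left(- \frac{1}{28}\right) + 19 \left(- \frac{1}{60}\right) = \frac{43}{28} - \frac{19}{60} = \frac{128}{105} \approx 1.219$)
$k{\left(h,N \right)} = -60 - 20 N + 4 h$ ($k{\left(h,N \right)} = \left(h + \left(3 + N\right) \left(-5\right)\right) 4 = \left(h - \left(15 + 5 N\right)\right) 4 = \left(-15 + h - 5 N\right) 4 = -60 - 20 N + 4 h$)
$M{\left(I,C \right)} = C + I$
$R{\left(d,f \right)} = - \frac{3}{131}$ ($R{\left(d,f \right)} = \frac{3}{-6 - 125} = \frac{3}{-131} = 3 \left(- \frac{1}{131}\right) = - \frac{3}{131}$)
$\left(11680 - R{\left(q,k{\left(-7,10 \right)} \right)}\right) - M{\left(14,-169 \right)} = \left(11680 - - \frac{3}{131}\right) - \left(-169 + 14\right) = \left(11680 + \frac{3}{131}\right) - -155 = \frac{1530083}{131} + 155 = \frac{1550388}{131}$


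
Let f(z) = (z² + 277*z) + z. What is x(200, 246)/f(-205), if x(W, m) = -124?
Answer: 124/14965 ≈ 0.0082860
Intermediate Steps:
f(z) = z² + 278*z
x(200, 246)/f(-205) = -124*(-1/(205*(278 - 205))) = -124/((-205*73)) = -124/(-14965) = -124*(-1/14965) = 124/14965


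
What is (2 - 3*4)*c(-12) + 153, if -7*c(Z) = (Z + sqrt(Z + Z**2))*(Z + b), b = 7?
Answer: 1671/7 - 100*sqrt(33)/7 ≈ 156.65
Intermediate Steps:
c(Z) = -(7 + Z)*(Z + sqrt(Z + Z**2))/7 (c(Z) = -(Z + sqrt(Z + Z**2))*(Z + 7)/7 = -(Z + sqrt(Z + Z**2))*(7 + Z)/7 = -(7 + Z)*(Z + sqrt(Z + Z**2))/7)
(2 - 3*4)*c(-12) + 153 = (2 - 3*4)*(-1*(-12) - sqrt(-12*(1 - 12)) - 1/7*(-12)**2 - 1/7*(-12)*sqrt(-12*(1 - 12))) + 153 = (2 - 12)*(12 - sqrt(-12*(-11)) - 1/7*144 - 1/7*(-12)*sqrt(-12*(-11))) + 153 = -10*(12 - sqrt(132) - 144/7 - 1/7*(-12)*sqrt(132)) + 153 = -10*(12 - 2*sqrt(33) - 144/7 - 1/7*(-12)*2*sqrt(33)) + 153 = -10*(12 - 2*sqrt(33) - 144/7 + 24*sqrt(33)/7) + 153 = -10*(-60/7 + 10*sqrt(33)/7) + 153 = (600/7 - 100*sqrt(33)/7) + 153 = 1671/7 - 100*sqrt(33)/7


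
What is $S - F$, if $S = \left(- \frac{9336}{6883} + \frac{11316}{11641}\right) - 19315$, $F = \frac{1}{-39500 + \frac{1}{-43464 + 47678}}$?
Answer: $- \frac{257610188800403741065}{13337047044233997} \approx -19315.0$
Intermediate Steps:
$F = - \frac{4214}{166452999}$ ($F = \frac{1}{-39500 + \frac{1}{4214}} = \frac{1}{- \frac{166452999}{4214}} = - \frac{4214}{166452999} \approx -2.5316 \cdot 10^{-5}$)
$S = - \frac{1547645225293}{80125003}$ ($S = \left(\left(-9336\right) \frac{1}{6883} + 11316 \cdot \frac{1}{11641}\right) - 19315 = \left(- \frac{9336}{6883} + \frac{11316}{11641}\right) - 19315 = - \frac{30792348}{80125003} - 19315 = - \frac{1547645225293}{80125003} \approx -19315.0$)
$S - F = - \frac{1547645225293}{80125003} - - \frac{4214}{166452999} = - \frac{1547645225293}{80125003} + \frac{4214}{166452999} = - \frac{257610188800403741065}{13337047044233997}$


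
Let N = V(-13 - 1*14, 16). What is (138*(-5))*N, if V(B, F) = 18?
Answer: -12420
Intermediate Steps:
N = 18
(138*(-5))*N = (138*(-5))*18 = -690*18 = -12420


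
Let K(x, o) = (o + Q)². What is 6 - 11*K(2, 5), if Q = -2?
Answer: -93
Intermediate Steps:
K(x, o) = (-2 + o)² (K(x, o) = (o - 2)² = (-2 + o)²)
6 - 11*K(2, 5) = 6 - 11*(-2 + 5)² = 6 - 11*3² = 6 - 11*9 = 6 - 99 = -93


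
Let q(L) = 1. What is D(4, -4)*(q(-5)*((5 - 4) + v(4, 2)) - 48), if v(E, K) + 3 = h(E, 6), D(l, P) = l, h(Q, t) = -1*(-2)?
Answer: -192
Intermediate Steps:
h(Q, t) = 2
v(E, K) = -1 (v(E, K) = -3 + 2 = -1)
D(4, -4)*(q(-5)*((5 - 4) + v(4, 2)) - 48) = 4*(1*((5 - 4) - 1) - 48) = 4*(1*(1 - 1) - 48) = 4*(1*0 - 48) = 4*(0 - 48) = 4*(-48) = -192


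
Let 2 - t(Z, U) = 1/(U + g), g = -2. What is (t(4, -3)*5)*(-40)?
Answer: -440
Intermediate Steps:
t(Z, U) = 2 - 1/(-2 + U) (t(Z, U) = 2 - 1/(U - 2) = 2 - 1/(-2 + U))
(t(4, -3)*5)*(-40) = (((-5 + 2*(-3))/(-2 - 3))*5)*(-40) = (((-5 - 6)/(-5))*5)*(-40) = (-1/5*(-11)*5)*(-40) = ((11/5)*5)*(-40) = 11*(-40) = -440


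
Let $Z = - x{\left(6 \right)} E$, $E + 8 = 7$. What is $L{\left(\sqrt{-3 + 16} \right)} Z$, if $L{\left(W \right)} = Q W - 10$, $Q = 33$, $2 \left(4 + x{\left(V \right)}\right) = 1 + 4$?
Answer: $15 - \frac{99 \sqrt{13}}{2} \approx -163.47$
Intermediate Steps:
$x{\left(V \right)} = - \frac{3}{2}$ ($x{\left(V \right)} = -4 + \frac{1 + 4}{2} = -4 + \frac{1}{2} \cdot 5 = -4 + \frac{5}{2} = - \frac{3}{2}$)
$E = -1$ ($E = -8 + 7 = -1$)
$L{\left(W \right)} = -10 + 33 W$ ($L{\left(W \right)} = 33 W - 10 = -10 + 33 W$)
$Z = - \frac{3}{2}$ ($Z = \left(-1\right) \left(- \frac{3}{2}\right) \left(-1\right) = \frac{3}{2} \left(-1\right) = - \frac{3}{2} \approx -1.5$)
$L{\left(\sqrt{-3 + 16} \right)} Z = \left(-10 + 33 \sqrt{-3 + 16}\right) \left(- \frac{3}{2}\right) = \left(-10 + 33 \sqrt{13}\right) \left(- \frac{3}{2}\right) = 15 - \frac{99 \sqrt{13}}{2}$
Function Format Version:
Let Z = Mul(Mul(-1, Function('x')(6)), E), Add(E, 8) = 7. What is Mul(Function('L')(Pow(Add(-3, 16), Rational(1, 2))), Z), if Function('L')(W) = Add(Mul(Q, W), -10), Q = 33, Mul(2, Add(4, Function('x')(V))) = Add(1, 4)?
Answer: Add(15, Mul(Rational(-99, 2), Pow(13, Rational(1, 2)))) ≈ -163.47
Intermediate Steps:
Function('x')(V) = Rational(-3, 2) (Function('x')(V) = Add(-4, Mul(Rational(1, 2), Add(1, 4))) = Add(-4, Mul(Rational(1, 2), 5)) = Add(-4, Rational(5, 2)) = Rational(-3, 2))
E = -1 (E = Add(-8, 7) = -1)
Function('L')(W) = Add(-10, Mul(33, W)) (Function('L')(W) = Add(Mul(33, W), -10) = Add(-10, Mul(33, W)))
Z = Rational(-3, 2) (Z = Mul(Mul(-1, Rational(-3, 2)), -1) = Mul(Rational(3, 2), -1) = Rational(-3, 2) ≈ -1.5000)
Mul(Function('L')(Pow(Add(-3, 16), Rational(1, 2))), Z) = Mul(Add(-10, Mul(33, Pow(Add(-3, 16), Rational(1, 2)))), Rational(-3, 2)) = Mul(Add(-10, Mul(33, Pow(13, Rational(1, 2)))), Rational(-3, 2)) = Add(15, Mul(Rational(-99, 2), Pow(13, Rational(1, 2))))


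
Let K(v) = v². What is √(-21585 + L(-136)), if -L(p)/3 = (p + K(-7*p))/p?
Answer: 2*I*√399 ≈ 39.95*I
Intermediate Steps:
L(p) = -3*(p + 49*p²)/p (L(p) = -3*(p + (-7*p)²)/p = -3*(p + 49*p²)/p)
√(-21585 + L(-136)) = √(-21585 + (-3 - 147*(-136))) = √(-21585 + (-3 + 19992)) = √(-21585 + 19989) = √(-1596) = 2*I*√399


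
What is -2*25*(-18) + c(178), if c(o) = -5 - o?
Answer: 717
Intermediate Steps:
-2*25*(-18) + c(178) = -2*25*(-18) + (-5 - 1*178) = -50*(-18) + (-5 - 178) = 900 - 183 = 717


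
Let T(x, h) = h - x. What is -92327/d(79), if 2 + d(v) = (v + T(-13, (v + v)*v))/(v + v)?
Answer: -7293833/6129 ≈ -1190.1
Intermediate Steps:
d(v) = -2 + (13 + v + 2*v²)/(2*v) (d(v) = -2 + (v + ((v + v)*v - 1*(-13)))/(v + v) = -2 + (v + ((2*v)*v + 13))/((2*v)) = -2 + (v + (2*v² + 13))*(1/(2*v)) = -2 + (v + (13 + 2*v²))*(1/(2*v)) = -2 + (13 + v + 2*v²)*(1/(2*v)) = -2 + (13 + v + 2*v²)/(2*v))
-92327/d(79) = -92327/(-3/2 + 79 + (13/2)/79) = -92327/(-3/2 + 79 + (13/2)*(1/79)) = -92327/(-3/2 + 79 + 13/158) = -92327/6129/79 = -92327*79/6129 = -7293833/6129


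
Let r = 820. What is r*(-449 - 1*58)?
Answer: -415740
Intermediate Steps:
r*(-449 - 1*58) = 820*(-449 - 1*58) = 820*(-449 - 58) = 820*(-507) = -415740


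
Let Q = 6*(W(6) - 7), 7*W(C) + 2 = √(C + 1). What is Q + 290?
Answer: 1724/7 + 6*√7/7 ≈ 248.55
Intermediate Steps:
W(C) = -2/7 + √(1 + C)/7 (W(C) = -2/7 + √(C + 1)/7 = -2/7 + √(1 + C)/7)
Q = -306/7 + 6*√7/7 (Q = 6*((-2/7 + √(1 + 6)/7) - 7) = 6*((-2/7 + √7/7) - 7) = 6*(-51/7 + √7/7) = -306/7 + 6*√7/7 ≈ -41.446)
Q + 290 = (-306/7 + 6*√7/7) + 290 = 1724/7 + 6*√7/7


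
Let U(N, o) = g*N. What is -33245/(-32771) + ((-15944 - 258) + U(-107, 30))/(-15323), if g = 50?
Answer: 1215693727/502150033 ≈ 2.4210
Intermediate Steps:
U(N, o) = 50*N
-33245/(-32771) + ((-15944 - 258) + U(-107, 30))/(-15323) = -33245/(-32771) + ((-15944 - 258) + 50*(-107))/(-15323) = -33245*(-1/32771) + (-16202 - 5350)*(-1/15323) = 33245/32771 - 21552*(-1/15323) = 33245/32771 + 21552/15323 = 1215693727/502150033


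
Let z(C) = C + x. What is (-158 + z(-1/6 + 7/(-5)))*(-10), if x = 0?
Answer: 4787/3 ≈ 1595.7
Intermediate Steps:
z(C) = C (z(C) = C + 0 = C)
(-158 + z(-1/6 + 7/(-5)))*(-10) = (-158 + (-1/6 + 7/(-5)))*(-10) = (-158 + (-1*⅙ + 7*(-⅕)))*(-10) = (-158 + (-⅙ - 7/5))*(-10) = (-158 - 47/30)*(-10) = -4787/30*(-10) = 4787/3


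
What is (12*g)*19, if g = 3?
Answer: 684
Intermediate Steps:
(12*g)*19 = (12*3)*19 = 36*19 = 684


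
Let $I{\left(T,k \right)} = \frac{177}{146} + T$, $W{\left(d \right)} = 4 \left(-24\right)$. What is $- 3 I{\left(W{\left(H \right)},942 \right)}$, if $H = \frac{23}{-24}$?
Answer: $\frac{41517}{146} \approx 284.36$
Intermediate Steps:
$H = - \frac{23}{24}$ ($H = 23 \left(- \frac{1}{24}\right) = - \frac{23}{24} \approx -0.95833$)
$W{\left(d \right)} = -96$
$I{\left(T,k \right)} = \frac{177}{146} + T$ ($I{\left(T,k \right)} = 177 \cdot \frac{1}{146} + T = \frac{177}{146} + T$)
$- 3 I{\left(W{\left(H \right)},942 \right)} = - 3 \left(\frac{177}{146} - 96\right) = \left(-3\right) \left(- \frac{13839}{146}\right) = \frac{41517}{146}$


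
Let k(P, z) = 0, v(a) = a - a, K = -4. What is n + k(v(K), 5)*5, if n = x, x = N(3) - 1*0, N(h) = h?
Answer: 3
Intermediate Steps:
v(a) = 0
x = 3 (x = 3 - 1*0 = 3 + 0 = 3)
n = 3
n + k(v(K), 5)*5 = 3 + 0*5 = 3 + 0 = 3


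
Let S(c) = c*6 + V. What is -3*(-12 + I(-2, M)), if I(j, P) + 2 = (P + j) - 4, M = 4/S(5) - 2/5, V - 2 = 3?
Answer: 426/7 ≈ 60.857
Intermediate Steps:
V = 5 (V = 2 + 3 = 5)
S(c) = 5 + 6*c (S(c) = c*6 + 5 = 6*c + 5 = 5 + 6*c)
M = -2/7 (M = 4/(5 + 6*5) - 2/5 = 4/(5 + 30) - 2*⅕ = 4/35 - ⅖ = -2/7 ≈ -0.28571)
I(j, P) = -6 + P + j (I(j, P) = -2 + ((P + j) - 4) = -2 + (-4 + P + j) = -6 + P + j)
-3*(-12 + I(-2, M)) = -3*(-12 + (-6 - 2/7 - 2)) = -3*(-12 - 58/7) = -3*(-142/7) = 426/7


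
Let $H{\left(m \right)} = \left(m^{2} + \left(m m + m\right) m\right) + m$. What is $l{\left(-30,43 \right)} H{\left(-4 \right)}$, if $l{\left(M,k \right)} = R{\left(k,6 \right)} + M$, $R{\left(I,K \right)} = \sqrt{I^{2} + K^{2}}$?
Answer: $1080 - 36 \sqrt{1885} \approx -483.0$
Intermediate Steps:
$H{\left(m \right)} = m + m^{2} + m \left(m + m^{2}\right)$ ($H{\left(m \right)} = \left(m^{2} + \left(m^{2} + m\right) m\right) + m = \left(m^{2} + \left(m + m^{2}\right) m\right) + m = \left(m^{2} + m \left(m + m^{2}\right)\right) + m = m + m^{2} + m \left(m + m^{2}\right)$)
$l{\left(M,k \right)} = M + \sqrt{36 + k^{2}}$ ($l{\left(M,k \right)} = \sqrt{k^{2} + 6^{2}} + M = \sqrt{k^{2} + 36} + M = \sqrt{36 + k^{2}} + M = M + \sqrt{36 + k^{2}}$)
$l{\left(-30,43 \right)} H{\left(-4 \right)} = \left(-30 + \sqrt{36 + 43^{2}}\right) \left(- 4 \left(1 + \left(-4\right)^{2} + 2 \left(-4\right)\right)\right) = \left(-30 + \sqrt{36 + 1849}\right) \left(- 4 \left(1 + 16 - 8\right)\right) = \left(-30 + \sqrt{1885}\right) \left(\left(-4\right) 9\right) = \left(-30 + \sqrt{1885}\right) \left(-36\right) = 1080 - 36 \sqrt{1885}$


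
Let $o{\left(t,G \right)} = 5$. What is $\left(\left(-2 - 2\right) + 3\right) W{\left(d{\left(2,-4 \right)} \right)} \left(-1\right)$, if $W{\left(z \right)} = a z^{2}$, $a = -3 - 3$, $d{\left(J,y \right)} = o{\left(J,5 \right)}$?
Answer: $-150$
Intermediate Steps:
$d{\left(J,y \right)} = 5$
$a = -6$
$W{\left(z \right)} = - 6 z^{2}$
$\left(\left(-2 - 2\right) + 3\right) W{\left(d{\left(2,-4 \right)} \right)} \left(-1\right) = \left(\left(-2 - 2\right) + 3\right) \left(- 6 \cdot 5^{2}\right) \left(-1\right) = \left(-4 + 3\right) \left(\left(-6\right) 25\right) \left(-1\right) = \left(-1\right) \left(-150\right) \left(-1\right) = 150 \left(-1\right) = -150$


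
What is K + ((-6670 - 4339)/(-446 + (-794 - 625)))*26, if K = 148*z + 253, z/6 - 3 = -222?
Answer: -361932201/1865 ≈ -1.9407e+5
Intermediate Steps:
z = -1314 (z = 18 + 6*(-222) = 18 - 1332 = -1314)
K = -194219 (K = 148*(-1314) + 253 = -194472 + 253 = -194219)
K + ((-6670 - 4339)/(-446 + (-794 - 625)))*26 = -194219 + ((-6670 - 4339)/(-446 + (-794 - 625)))*26 = -194219 - 11009/(-446 - 1419)*26 = -194219 - 11009/(-1865)*26 = -194219 - 11009*(-1/1865)*26 = -194219 + (11009/1865)*26 = -194219 + 286234/1865 = -361932201/1865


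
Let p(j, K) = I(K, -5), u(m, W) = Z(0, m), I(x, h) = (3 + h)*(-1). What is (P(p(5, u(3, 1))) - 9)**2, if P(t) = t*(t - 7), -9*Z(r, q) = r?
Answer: 361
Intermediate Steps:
Z(r, q) = -r/9
I(x, h) = -3 - h
u(m, W) = 0 (u(m, W) = -1/9*0 = 0)
p(j, K) = 2 (p(j, K) = -3 - 1*(-5) = -3 + 5 = 2)
P(t) = t*(-7 + t)
(P(p(5, u(3, 1))) - 9)**2 = (2*(-7 + 2) - 9)**2 = (2*(-5) - 9)**2 = (-10 - 9)**2 = (-19)**2 = 361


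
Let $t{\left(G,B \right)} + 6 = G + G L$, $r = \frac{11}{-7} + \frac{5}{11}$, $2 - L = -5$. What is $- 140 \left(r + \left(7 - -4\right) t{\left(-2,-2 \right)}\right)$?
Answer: $\frac{374400}{11} \approx 34036.0$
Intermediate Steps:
$L = 7$ ($L = 2 - -5 = 2 + 5 = 7$)
$r = - \frac{86}{77}$ ($r = 11 \left(- \frac{1}{7}\right) + 5 \cdot \frac{1}{11} = - \frac{11}{7} + \frac{5}{11} = - \frac{86}{77} \approx -1.1169$)
$t{\left(G,B \right)} = -6 + 8 G$ ($t{\left(G,B \right)} = -6 + \left(G + G 7\right) = -6 + \left(G + 7 G\right) = -6 + 8 G$)
$- 140 \left(r + \left(7 - -4\right) t{\left(-2,-2 \right)}\right) = - 140 \left(- \frac{86}{77} + \left(7 - -4\right) \left(-6 + 8 \left(-2\right)\right)\right) = - 140 \left(- \frac{86}{77} + \left(7 + 4\right) \left(-6 - 16\right)\right) = - 140 \left(- \frac{86}{77} + 11 \left(-22\right)\right) = - 140 \left(- \frac{86}{77} - 242\right) = \left(-140\right) \left(- \frac{18720}{77}\right) = \frac{374400}{11}$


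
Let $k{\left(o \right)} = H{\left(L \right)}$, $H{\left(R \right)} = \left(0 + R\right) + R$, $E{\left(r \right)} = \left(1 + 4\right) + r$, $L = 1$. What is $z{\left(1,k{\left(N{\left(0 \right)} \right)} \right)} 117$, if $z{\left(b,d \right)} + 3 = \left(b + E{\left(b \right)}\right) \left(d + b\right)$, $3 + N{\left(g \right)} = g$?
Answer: $2106$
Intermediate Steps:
$N{\left(g \right)} = -3 + g$
$E{\left(r \right)} = 5 + r$
$H{\left(R \right)} = 2 R$ ($H{\left(R \right)} = R + R = 2 R$)
$k{\left(o \right)} = 2$ ($k{\left(o \right)} = 2 \cdot 1 = 2$)
$z{\left(b,d \right)} = -3 + \left(5 + 2 b\right) \left(b + d\right)$ ($z{\left(b,d \right)} = -3 + \left(b + \left(5 + b\right)\right) \left(d + b\right) = -3 + \left(5 + 2 b\right) \left(b + d\right)$)
$z{\left(1,k{\left(N{\left(0 \right)} \right)} \right)} 117 = \left(-3 + 1^{2} + 1 \cdot 2 + 1 \left(5 + 1\right) + 2 \left(5 + 1\right)\right) 117 = \left(-3 + 1 + 2 + 1 \cdot 6 + 2 \cdot 6\right) 117 = \left(-3 + 1 + 2 + 6 + 12\right) 117 = 18 \cdot 117 = 2106$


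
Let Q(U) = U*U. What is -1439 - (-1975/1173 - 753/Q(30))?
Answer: -56166353/39100 ≈ -1436.5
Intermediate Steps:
Q(U) = U²
-1439 - (-1975/1173 - 753/Q(30)) = -1439 - (-1975/1173 - 753/(30²)) = -1439 - (-1975*1/1173 - 753/900) = -1439 - (-1975/1173 - 753*1/900) = -1439 - (-1975/1173 - 251/300) = -1439 - 1*(-98547/39100) = -1439 + 98547/39100 = -56166353/39100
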